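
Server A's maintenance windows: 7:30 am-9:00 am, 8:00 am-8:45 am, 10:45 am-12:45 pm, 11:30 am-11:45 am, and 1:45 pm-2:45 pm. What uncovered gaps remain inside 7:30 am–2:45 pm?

9:00 am-10:45 am, 12:45 pm-1:45 pm

After merging, the occupied span is 7:30 am-9:00 am, 10:45 am-12:45 pm, 1:45 pm-2:45 pm.
Gaps within 7:30 am-2:45 pm: 9:00 am-10:45 am, 12:45 pm-1:45 pm.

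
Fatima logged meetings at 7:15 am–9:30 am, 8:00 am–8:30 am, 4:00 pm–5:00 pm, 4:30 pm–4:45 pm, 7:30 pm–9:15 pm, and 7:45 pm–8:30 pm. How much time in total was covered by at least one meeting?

5 h

Merged: 7:15 am-9:30 am, 4:00 pm-5:00 pm, 7:30 pm-9:15 pm.
Lengths: 2 h 15 min + 1 h + 1 h 45 min = 5 h.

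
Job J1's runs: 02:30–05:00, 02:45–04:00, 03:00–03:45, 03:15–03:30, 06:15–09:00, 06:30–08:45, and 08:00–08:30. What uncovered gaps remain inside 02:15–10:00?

02:15–02:30, 05:00–06:15, 09:00–10:00

After merging, the occupied span is 02:30–05:00, 06:15–09:00.
Gaps within 02:15–10:00: 02:15–02:30, 05:00–06:15, 09:00–10:00.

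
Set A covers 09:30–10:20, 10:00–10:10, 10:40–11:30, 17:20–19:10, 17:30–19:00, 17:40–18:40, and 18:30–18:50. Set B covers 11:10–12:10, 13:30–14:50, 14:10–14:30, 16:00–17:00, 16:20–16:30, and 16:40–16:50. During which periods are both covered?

11:10–11:30

Merge the first list: 09:30–10:20, 10:40–11:30, 17:20–19:10.
Merge the second list: 11:10–12:10, 13:30–14:50, 16:00–17:00.
09:30–10:20 falls entirely outside B.
10:40–11:30 overlaps B on 11:10–11:30.
17:20–19:10 falls entirely outside B.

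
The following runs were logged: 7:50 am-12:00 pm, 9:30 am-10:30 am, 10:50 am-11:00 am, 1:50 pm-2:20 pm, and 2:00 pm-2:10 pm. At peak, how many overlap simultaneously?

Walk the sorted start/end points keeping a running depth.
The depth first hits 2 at 9:30 am.

2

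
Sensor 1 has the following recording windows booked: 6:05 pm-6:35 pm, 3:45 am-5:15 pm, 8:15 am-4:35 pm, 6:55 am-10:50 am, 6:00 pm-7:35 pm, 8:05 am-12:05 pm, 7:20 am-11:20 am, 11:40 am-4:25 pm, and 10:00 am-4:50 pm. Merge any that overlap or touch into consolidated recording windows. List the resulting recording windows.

Sort by start: 3:45 am–5:15 pm, 6:55 am–10:50 am, 7:20 am–11:20 am, 8:05 am–12:05 pm, 8:15 am–4:35 pm, 10:00 am–4:50 pm, 11:40 am–4:25 pm, 6:00 pm–7:35 pm, 6:05 pm–6:35 pm.
6:55 am–10:50 am overlaps/touches 3:45 am–5:15 pm → extend to 3:45 am–5:15 pm.
7:20 am–11:20 am overlaps/touches 3:45 am–5:15 pm → extend to 3:45 am–5:15 pm.
8:05 am–12:05 pm overlaps/touches 3:45 am–5:15 pm → extend to 3:45 am–5:15 pm.
8:15 am–4:35 pm overlaps/touches 3:45 am–5:15 pm → extend to 3:45 am–5:15 pm.
10:00 am–4:50 pm overlaps/touches 3:45 am–5:15 pm → extend to 3:45 am–5:15 pm.
11:40 am–4:25 pm overlaps/touches 3:45 am–5:15 pm → extend to 3:45 am–5:15 pm.
6:00 pm–7:35 pm is disjoint → start new block.
6:05 pm–6:35 pm overlaps/touches 6:00 pm–7:35 pm → extend to 6:00 pm–7:35 pm.

3:45 am–5:15 pm, 6:00 pm–7:35 pm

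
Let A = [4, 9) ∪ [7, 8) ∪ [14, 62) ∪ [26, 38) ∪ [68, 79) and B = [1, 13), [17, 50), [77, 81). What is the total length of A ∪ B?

73

A, merged: [4, 9), [14, 62), [68, 79).
A ∪ B = [1, 13), [14, 62), [68, 81).
Total: 12 + 48 + 13 = 73.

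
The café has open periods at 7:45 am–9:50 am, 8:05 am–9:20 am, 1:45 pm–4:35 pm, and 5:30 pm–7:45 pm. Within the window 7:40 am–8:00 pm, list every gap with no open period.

After merging, the occupied span is 7:45 am-9:50 am, 1:45 pm-4:35 pm, 5:30 pm-7:45 pm.
Uncovered inside 7:40 am-8:00 pm: 7:40 am-7:45 am, 9:50 am-1:45 pm, 4:35 pm-5:30 pm, 7:45 pm-8:00 pm.

7:40 am-7:45 am, 9:50 am-1:45 pm, 4:35 pm-5:30 pm, 7:45 pm-8:00 pm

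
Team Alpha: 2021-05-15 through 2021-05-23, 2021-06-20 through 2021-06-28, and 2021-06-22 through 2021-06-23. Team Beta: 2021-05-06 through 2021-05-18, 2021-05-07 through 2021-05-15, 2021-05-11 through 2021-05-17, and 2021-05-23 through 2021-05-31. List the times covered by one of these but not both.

A, merged: 2021-05-15 through 2021-05-23, 2021-06-20 through 2021-06-28.
B, merged: 2021-05-06 through 2021-05-18, 2021-05-23 through 2021-05-31.
Only in the first: 2021-05-19 through 2021-05-22, 2021-06-20 through 2021-06-28.
Only in the second: 2021-05-06 through 2021-05-14, 2021-05-24 through 2021-05-31.
Together these are the periods covered by exactly one.

2021-05-06 through 2021-05-14, 2021-05-19 through 2021-05-22, 2021-05-24 through 2021-05-31, 2021-06-20 through 2021-06-28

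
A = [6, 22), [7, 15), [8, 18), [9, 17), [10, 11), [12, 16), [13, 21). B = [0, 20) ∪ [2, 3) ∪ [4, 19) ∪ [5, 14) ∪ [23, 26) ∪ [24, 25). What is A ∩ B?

Merge the first list: [6, 22).
Merge the second list: [0, 20), [23, 26).
[6, 22) meets the second set on [6, 20).

[6, 20)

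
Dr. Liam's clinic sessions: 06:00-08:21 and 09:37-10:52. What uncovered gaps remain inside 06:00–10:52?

08:21–09:37

After merging, the occupied span is 06:00–08:21, 09:37–10:52.
Complement within 06:00–10:52: 08:21–09:37.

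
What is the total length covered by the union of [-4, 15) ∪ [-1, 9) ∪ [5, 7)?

Merged: [-4, 15).
Length: 19.

19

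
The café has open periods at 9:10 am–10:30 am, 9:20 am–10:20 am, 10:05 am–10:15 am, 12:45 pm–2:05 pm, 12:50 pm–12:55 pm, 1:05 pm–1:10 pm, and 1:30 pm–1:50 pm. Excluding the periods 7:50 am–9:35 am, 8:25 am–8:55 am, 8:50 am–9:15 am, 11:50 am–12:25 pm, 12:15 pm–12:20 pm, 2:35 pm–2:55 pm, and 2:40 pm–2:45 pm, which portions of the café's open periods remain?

9:35 am-10:30 am, 12:45 pm-2:05 pm

First set merges to 9:10 am-10:30 am, 12:45 pm-2:05 pm.
Second set merges to 7:50 am-9:35 am, 11:50 am-12:25 pm, 2:35 pm-2:55 pm.
9:10 am-10:30 am \ B = 9:35 am-10:30 am.
12:45 pm-2:05 pm: nothing removed.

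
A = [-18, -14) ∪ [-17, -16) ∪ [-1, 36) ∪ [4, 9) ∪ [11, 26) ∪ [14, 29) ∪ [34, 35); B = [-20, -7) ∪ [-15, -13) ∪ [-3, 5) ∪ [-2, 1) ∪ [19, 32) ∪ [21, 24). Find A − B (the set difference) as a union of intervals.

A, merged: [-18, -14), [-1, 36).
B, merged: [-20, -7), [-3, 5), [19, 32).
[-18, -14): fully covered by B → removed.
[-1, 36) minus B → [5, 19), [32, 36).

[5, 19) ∪ [32, 36)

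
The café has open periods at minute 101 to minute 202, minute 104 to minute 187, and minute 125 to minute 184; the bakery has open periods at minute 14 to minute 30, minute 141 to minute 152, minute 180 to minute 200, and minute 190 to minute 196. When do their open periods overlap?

minute 141 to minute 152, minute 180 to minute 200

First set merges to minute 101 to minute 202.
Second set merges to minute 14 to minute 30, minute 141 to minute 152, minute 180 to minute 200.
minute 101 to minute 202 overlaps B on minute 141 to minute 152, minute 180 to minute 200.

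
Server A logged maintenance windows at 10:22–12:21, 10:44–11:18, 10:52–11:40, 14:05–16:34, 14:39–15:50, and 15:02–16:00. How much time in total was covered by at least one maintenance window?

4 h 28 min

Merged: 10:22-12:21, 14:05-16:34.
Lengths: 1 h 59 min + 2 h 29 min = 4 h 28 min.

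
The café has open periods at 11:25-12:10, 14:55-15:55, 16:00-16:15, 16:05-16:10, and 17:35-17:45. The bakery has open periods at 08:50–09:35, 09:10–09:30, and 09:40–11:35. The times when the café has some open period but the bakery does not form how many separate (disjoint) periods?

4

Merge the first list: 11:25-12:10, 14:55-15:55, 16:00-16:15, 17:35-17:45.
Merge the second list: 08:50-09:35, 09:40-11:35.
A \ B = 11:35-12:10, 14:55-15:55, 16:00-16:15, 17:35-17:45.
That is 4 disjoint pieces.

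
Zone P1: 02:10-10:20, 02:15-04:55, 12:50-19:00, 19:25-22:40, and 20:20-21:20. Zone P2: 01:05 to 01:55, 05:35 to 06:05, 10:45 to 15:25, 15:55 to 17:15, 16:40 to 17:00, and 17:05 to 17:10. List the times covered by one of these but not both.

First set merges to 02:10–10:20, 12:50–19:00, 19:25–22:40.
Second set merges to 01:05–01:55, 05:35–06:05, 10:45–15:25, 15:55–17:15.
A \ B = 02:10–05:35, 06:05–10:20, 15:25–15:55, 17:15–19:00, 19:25–22:40.
B \ A = 01:05–01:55, 10:45–12:50.
Union of the two gives the symmetric difference.

01:05–01:55, 02:10–05:35, 06:05–10:20, 10:45–12:50, 15:25–15:55, 17:15–19:00, 19:25–22:40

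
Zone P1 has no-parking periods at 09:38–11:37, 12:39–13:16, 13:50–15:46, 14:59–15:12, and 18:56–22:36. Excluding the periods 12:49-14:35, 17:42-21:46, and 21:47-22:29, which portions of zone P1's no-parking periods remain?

09:38–11:37, 12:39–12:49, 14:35–15:46, 21:46–21:47, 22:29–22:36

First set merges to 09:38–11:37, 12:39–13:16, 13:50–15:46, 18:56–22:36.
09:38–11:37 is untouched.
12:39–13:16 with B removed leaves 12:39–12:49.
13:50–15:46 with B removed leaves 14:35–15:46.
18:56–22:36 with B removed leaves 21:46–21:47, 22:29–22:36.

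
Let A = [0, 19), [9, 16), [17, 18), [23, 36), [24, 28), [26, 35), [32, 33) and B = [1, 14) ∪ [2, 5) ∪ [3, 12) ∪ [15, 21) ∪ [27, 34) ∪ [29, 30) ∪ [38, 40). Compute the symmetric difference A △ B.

Merge the first list: [0, 19), [23, 36).
Merge the second list: [1, 14), [15, 21), [27, 34), [38, 40).
A \ B = [0, 1), [14, 15), [23, 27), [34, 36).
B \ A = [19, 21), [38, 40).
Union of the two gives the symmetric difference.

[0, 1) ∪ [14, 15) ∪ [19, 21) ∪ [23, 27) ∪ [34, 36) ∪ [38, 40)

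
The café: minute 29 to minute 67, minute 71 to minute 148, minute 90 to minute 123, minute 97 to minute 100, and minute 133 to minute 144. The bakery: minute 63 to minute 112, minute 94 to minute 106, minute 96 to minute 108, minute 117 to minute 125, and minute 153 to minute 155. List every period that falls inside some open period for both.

minute 63 to minute 67, minute 71 to minute 112, minute 117 to minute 125

A, merged: minute 29 to minute 67, minute 71 to minute 148.
B, merged: minute 63 to minute 112, minute 117 to minute 125, minute 153 to minute 155.
minute 29 to minute 67 overlaps B on minute 63 to minute 67.
minute 71 to minute 148 overlaps B on minute 71 to minute 112, minute 117 to minute 125.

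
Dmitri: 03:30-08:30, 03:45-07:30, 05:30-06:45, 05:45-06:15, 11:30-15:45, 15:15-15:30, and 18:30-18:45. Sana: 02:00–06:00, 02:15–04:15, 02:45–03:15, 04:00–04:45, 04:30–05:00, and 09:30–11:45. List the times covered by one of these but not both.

A, merged: 03:30–08:30, 11:30–15:45, 18:30–18:45.
B, merged: 02:00–06:00, 09:30–11:45.
Only in the first: 06:00–08:30, 11:45–15:45, 18:30–18:45.
Only in the second: 02:00–03:30, 09:30–11:30.
Together these are the periods covered by exactly one.

02:00–03:30, 06:00–08:30, 09:30–11:30, 11:45–15:45, 18:30–18:45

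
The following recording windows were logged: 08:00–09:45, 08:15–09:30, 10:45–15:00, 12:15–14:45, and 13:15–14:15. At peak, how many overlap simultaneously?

3

Sweep endpoints in order; track running count of active intervals.
Peak of 3 reached at 13:15.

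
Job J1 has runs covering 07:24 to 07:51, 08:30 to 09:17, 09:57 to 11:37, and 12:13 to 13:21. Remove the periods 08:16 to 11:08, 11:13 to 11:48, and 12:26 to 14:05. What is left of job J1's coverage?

07:24–07:51 is untouched.
08:30–09:17 lies entirely inside B → drops out.
09:57–11:37 with B removed leaves 11:08–11:13.
12:13–13:21 with B removed leaves 12:13–12:26.

07:24–07:51, 11:08–11:13, 12:13–12:26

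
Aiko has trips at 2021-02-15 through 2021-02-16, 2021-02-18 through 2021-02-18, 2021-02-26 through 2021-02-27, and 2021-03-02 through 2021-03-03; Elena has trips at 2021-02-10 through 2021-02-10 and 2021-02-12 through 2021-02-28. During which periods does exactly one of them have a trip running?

2021-02-10 through 2021-02-10, 2021-02-12 through 2021-02-14, 2021-02-17 through 2021-02-17, 2021-02-19 through 2021-02-25, 2021-02-28 through 2021-02-28, 2021-03-02 through 2021-03-03

A but not B: 2021-03-02 through 2021-03-03.
B but not A: 2021-02-10 through 2021-02-10, 2021-02-12 through 2021-02-14, 2021-02-17 through 2021-02-17, 2021-02-19 through 2021-02-25, 2021-02-28 through 2021-02-28.
Combining gives A △ B.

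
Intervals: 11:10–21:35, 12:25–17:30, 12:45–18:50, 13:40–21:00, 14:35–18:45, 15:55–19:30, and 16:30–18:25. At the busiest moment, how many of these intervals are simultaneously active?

7

At 16:30, 7 of the intervals are simultaneously active.
No point has more.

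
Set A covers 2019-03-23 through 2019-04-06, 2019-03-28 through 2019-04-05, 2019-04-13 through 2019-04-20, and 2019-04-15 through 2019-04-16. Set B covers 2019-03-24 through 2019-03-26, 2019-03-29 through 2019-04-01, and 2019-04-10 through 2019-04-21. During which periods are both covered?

Merge the first list: 2019-03-23 through 2019-04-06, 2019-04-13 through 2019-04-20.
2019-03-23 through 2019-04-06 ∩ B → 2019-03-24 through 2019-03-26, 2019-03-29 through 2019-04-01.
2019-04-13 through 2019-04-20 ∩ B → 2019-04-13 through 2019-04-20.

2019-03-24 through 2019-03-26, 2019-03-29 through 2019-04-01, 2019-04-13 through 2019-04-20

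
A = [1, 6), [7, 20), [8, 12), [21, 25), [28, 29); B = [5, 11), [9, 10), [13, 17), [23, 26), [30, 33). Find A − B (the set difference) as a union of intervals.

[1, 5) ∪ [11, 13) ∪ [17, 20) ∪ [21, 23) ∪ [28, 29)

Merge the first list: [1, 6), [7, 20), [21, 25), [28, 29).
Merge the second list: [5, 11), [13, 17), [23, 26), [30, 33).
[1, 6) with B removed leaves [1, 5).
[7, 20) with B removed leaves [11, 13), [17, 20).
[21, 25) with B removed leaves [21, 23).
[28, 29) is untouched.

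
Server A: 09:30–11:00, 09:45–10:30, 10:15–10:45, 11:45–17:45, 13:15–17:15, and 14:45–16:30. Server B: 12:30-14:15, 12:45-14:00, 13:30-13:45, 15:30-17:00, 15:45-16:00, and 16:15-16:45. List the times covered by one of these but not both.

09:30-11:00, 11:45-12:30, 14:15-15:30, 17:00-17:45

First set merges to 09:30-11:00, 11:45-17:45.
Second set merges to 12:30-14:15, 15:30-17:00.
A \ B = 09:30-11:00, 11:45-12:30, 14:15-15:30, 17:00-17:45.
B \ A = none.
Union of the two gives the symmetric difference.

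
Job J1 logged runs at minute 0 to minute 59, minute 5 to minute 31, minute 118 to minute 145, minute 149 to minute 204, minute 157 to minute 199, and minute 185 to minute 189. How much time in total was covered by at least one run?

141 minutes

Merged: minute 0 to minute 59, minute 118 to minute 145, minute 149 to minute 204.
Lengths: 59 minutes + 27 minutes + 55 minutes = 141 minutes.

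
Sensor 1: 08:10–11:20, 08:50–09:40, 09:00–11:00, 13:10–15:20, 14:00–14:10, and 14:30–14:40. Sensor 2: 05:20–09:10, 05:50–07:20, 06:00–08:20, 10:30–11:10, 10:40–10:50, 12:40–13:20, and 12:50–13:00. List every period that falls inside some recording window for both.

08:10–09:10, 10:30–11:10, 13:10–13:20

Merge the first list: 08:10–11:20, 13:10–15:20.
Merge the second list: 05:20–09:10, 10:30–11:10, 12:40–13:20.
08:10–11:20 overlaps B on 08:10–09:10, 10:30–11:10.
13:10–15:20 overlaps B on 13:10–13:20.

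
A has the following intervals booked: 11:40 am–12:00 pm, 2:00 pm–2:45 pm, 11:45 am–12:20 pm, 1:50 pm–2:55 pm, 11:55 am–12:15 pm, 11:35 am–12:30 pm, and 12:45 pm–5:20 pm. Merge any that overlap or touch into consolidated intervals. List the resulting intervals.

11:35 am-12:30 pm, 12:45 pm-5:20 pm

Sort by start: 11:35 am-12:30 pm, 11:40 am-12:00 pm, 11:45 am-12:20 pm, 11:55 am-12:15 pm, 12:45 pm-5:20 pm, 1:50 pm-2:55 pm, 2:00 pm-2:45 pm.
11:40 am-12:00 pm overlaps/touches 11:35 am-12:30 pm → extend to 11:35 am-12:30 pm.
11:45 am-12:20 pm overlaps/touches 11:35 am-12:30 pm → extend to 11:35 am-12:30 pm.
11:55 am-12:15 pm overlaps/touches 11:35 am-12:30 pm → extend to 11:35 am-12:30 pm.
12:45 pm-5:20 pm is disjoint → start new block.
1:50 pm-2:55 pm overlaps/touches 12:45 pm-5:20 pm → extend to 12:45 pm-5:20 pm.
2:00 pm-2:45 pm overlaps/touches 12:45 pm-5:20 pm → extend to 12:45 pm-5:20 pm.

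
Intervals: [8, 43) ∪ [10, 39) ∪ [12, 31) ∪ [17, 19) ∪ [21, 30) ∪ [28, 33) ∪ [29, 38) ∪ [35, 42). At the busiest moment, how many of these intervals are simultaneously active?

6

At 29, 6 of the intervals are simultaneously active.
No point has more.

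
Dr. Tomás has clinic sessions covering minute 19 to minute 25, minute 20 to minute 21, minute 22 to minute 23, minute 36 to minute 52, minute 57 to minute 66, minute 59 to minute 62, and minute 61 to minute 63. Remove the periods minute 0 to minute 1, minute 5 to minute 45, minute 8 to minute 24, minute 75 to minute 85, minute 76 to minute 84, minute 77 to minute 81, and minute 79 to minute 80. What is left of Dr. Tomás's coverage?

First set merges to minute 19 to minute 25, minute 36 to minute 52, minute 57 to minute 66.
Second set merges to minute 0 to minute 1, minute 5 to minute 45, minute 75 to minute 85.
minute 19 to minute 25 lies entirely inside B → drops out.
minute 36 to minute 52 with B removed leaves minute 45 to minute 52.
minute 57 to minute 66 is untouched.

minute 45 to minute 52, minute 57 to minute 66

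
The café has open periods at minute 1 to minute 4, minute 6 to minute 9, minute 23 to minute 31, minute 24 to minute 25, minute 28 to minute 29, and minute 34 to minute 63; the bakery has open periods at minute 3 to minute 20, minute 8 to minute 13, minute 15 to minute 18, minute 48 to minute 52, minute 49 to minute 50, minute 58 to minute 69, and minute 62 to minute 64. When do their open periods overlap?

minute 3 to minute 4, minute 6 to minute 9, minute 48 to minute 52, minute 58 to minute 63

A, merged: minute 1 to minute 4, minute 6 to minute 9, minute 23 to minute 31, minute 34 to minute 63.
B, merged: minute 3 to minute 20, minute 48 to minute 52, minute 58 to minute 69.
minute 1 to minute 4 ∩ B → minute 3 to minute 4.
minute 6 to minute 9 ∩ B → minute 6 to minute 9.
minute 23 to minute 31 meets no B interval.
minute 34 to minute 63 ∩ B → minute 48 to minute 52, minute 58 to minute 63.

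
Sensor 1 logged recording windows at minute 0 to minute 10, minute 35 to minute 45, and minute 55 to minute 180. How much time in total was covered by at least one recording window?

145 minutes

Merged: minute 0 to minute 10, minute 35 to minute 45, minute 55 to minute 180.
Lengths: 10 minutes + 10 minutes + 125 minutes = 145 minutes.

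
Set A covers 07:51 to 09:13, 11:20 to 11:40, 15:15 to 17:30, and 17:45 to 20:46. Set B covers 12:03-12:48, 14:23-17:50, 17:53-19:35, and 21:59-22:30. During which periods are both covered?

07:51–09:13 falls entirely outside B.
11:20–11:40 falls entirely outside B.
15:15–17:30 overlaps B on 15:15–17:30.
17:45–20:46 overlaps B on 17:45–17:50, 17:53–19:35.

15:15–17:30, 17:45–17:50, 17:53–19:35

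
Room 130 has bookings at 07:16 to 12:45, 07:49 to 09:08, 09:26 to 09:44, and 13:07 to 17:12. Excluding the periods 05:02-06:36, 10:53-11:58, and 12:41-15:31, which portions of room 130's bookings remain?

07:16–10:53, 11:58–12:41, 15:31–17:12

First set merges to 07:16–12:45, 13:07–17:12.
07:16–12:45 minus B → 07:16–10:53, 11:58–12:41.
13:07–17:12 minus B → 15:31–17:12.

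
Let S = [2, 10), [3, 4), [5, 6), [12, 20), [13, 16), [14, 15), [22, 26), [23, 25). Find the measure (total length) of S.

Merged: [2, 10), [12, 20), [22, 26).
Lengths: 8 + 8 + 4 = 20.

20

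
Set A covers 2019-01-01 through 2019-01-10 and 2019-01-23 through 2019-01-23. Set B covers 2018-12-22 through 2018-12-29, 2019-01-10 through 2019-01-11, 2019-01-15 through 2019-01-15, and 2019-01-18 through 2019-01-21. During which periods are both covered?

2019-01-10 through 2019-01-10

2019-01-01 through 2019-01-10 ∩ B → 2019-01-10 through 2019-01-10.
2019-01-23 through 2019-01-23 meets no B interval.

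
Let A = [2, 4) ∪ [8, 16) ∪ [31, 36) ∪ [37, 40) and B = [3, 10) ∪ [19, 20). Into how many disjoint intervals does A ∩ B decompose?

2

A ∩ B = [3, 4), [8, 10).
That is 2 disjoint pieces.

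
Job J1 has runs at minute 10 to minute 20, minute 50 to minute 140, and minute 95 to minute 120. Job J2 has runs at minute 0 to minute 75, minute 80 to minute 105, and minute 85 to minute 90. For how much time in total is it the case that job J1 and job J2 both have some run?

A, merged: minute 10 to minute 20, minute 50 to minute 140.
B, merged: minute 0 to minute 75, minute 80 to minute 105.
A ∩ B = minute 10 to minute 20, minute 50 to minute 75, minute 80 to minute 105.
Total: 10 minutes + 25 minutes + 25 minutes = 60 minutes.

60 minutes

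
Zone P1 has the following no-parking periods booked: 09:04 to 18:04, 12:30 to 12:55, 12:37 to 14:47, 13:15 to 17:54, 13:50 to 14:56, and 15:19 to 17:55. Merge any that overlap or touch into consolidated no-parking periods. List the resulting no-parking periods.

09:04–18:04

12:30–12:55 overlaps/touches 09:04–18:04 → extend to 09:04–18:04.
12:37–14:47 overlaps/touches 09:04–18:04 → extend to 09:04–18:04.
13:15–17:54 overlaps/touches 09:04–18:04 → extend to 09:04–18:04.
13:50–14:56 overlaps/touches 09:04–18:04 → extend to 09:04–18:04.
15:19–17:55 overlaps/touches 09:04–18:04 → extend to 09:04–18:04.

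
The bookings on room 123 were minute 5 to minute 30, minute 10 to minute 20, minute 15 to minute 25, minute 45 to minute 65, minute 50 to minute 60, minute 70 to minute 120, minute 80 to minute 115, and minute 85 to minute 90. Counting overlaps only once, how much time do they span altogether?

Merged: minute 5 to minute 30, minute 45 to minute 65, minute 70 to minute 120.
Lengths: 25 minutes + 20 minutes + 50 minutes = 95 minutes.

95 minutes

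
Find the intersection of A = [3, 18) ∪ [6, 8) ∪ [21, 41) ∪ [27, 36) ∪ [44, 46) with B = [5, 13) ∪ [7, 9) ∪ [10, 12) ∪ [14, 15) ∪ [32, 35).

A, merged: [3, 18), [21, 41), [44, 46).
B, merged: [5, 13), [14, 15), [32, 35).
[3, 18) ∩ B → [5, 13), [14, 15).
[21, 41) ∩ B → [32, 35).
[44, 46) meets no B interval.

[5, 13) ∪ [14, 15) ∪ [32, 35)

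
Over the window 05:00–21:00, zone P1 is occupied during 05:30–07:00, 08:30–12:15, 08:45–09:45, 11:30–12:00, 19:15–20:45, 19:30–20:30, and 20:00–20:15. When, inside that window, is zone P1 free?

05:00–05:30, 07:00–08:30, 12:15–19:15, 20:45–21:00

After merging, the occupied span is 05:30–07:00, 08:30–12:15, 19:15–20:45.
Complement within 05:00–21:00: 05:00–05:30, 07:00–08:30, 12:15–19:15, 20:45–21:00.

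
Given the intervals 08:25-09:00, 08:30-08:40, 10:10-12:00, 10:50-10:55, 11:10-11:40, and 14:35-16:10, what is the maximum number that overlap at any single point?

Sweep endpoints in order; track running count of active intervals.
Peak of 2 reached at 08:30.

2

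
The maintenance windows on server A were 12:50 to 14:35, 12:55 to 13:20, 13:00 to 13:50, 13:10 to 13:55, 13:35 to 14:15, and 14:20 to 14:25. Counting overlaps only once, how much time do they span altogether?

1 h 45 min

Merged: 12:50–14:35.
Length: 1 h 45 min.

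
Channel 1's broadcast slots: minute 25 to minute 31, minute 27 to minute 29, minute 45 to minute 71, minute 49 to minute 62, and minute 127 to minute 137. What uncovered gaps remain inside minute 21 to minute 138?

The merged coverage is minute 25 to minute 31, minute 45 to minute 71, minute 127 to minute 137.
Complement within minute 21 to minute 138: minute 21 to minute 25, minute 31 to minute 45, minute 71 to minute 127, minute 137 to minute 138.

minute 21 to minute 25, minute 31 to minute 45, minute 71 to minute 127, minute 137 to minute 138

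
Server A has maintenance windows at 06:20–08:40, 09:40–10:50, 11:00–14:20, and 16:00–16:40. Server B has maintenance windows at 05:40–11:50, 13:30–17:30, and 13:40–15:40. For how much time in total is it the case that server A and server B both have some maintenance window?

Merge the second list: 05:40–11:50, 13:30–17:30.
A ∩ B = 06:20–08:40, 09:40–10:50, 11:00–11:50, 13:30–14:20, 16:00–16:40.
Total: 2 h 20 min + 1 h 10 min + 50 min + 50 min + 40 min = 5 h 50 min.

5 h 50 min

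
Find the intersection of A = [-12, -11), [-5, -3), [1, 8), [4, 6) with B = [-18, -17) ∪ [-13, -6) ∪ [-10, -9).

Merge the first list: [-12, -11), [-5, -3), [1, 8).
Merge the second list: [-18, -17), [-13, -6).
[-12, -11) ∩ B → [-12, -11).
[-5, -3) meets no B interval.
[1, 8) meets no B interval.

[-12, -11)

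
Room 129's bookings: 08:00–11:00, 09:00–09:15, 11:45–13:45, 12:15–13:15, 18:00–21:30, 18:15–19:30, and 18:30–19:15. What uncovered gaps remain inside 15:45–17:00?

After merging, the occupied span is 08:00–11:00, 11:45–13:45, 18:00–21:30.
Uncovered inside 15:45–17:00: 15:45–17:00.

15:45–17:00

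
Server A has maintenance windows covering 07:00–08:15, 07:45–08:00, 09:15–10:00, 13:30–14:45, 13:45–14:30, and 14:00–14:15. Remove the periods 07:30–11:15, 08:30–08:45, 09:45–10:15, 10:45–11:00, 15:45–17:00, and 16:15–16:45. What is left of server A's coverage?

First set merges to 07:00–08:15, 09:15–10:00, 13:30–14:45.
Second set merges to 07:30–11:15, 15:45–17:00.
07:00–08:15 \ B = 07:00–07:30.
09:15–10:00: entirely removed.
13:30–14:45: nothing removed.

07:00–07:30, 13:30–14:45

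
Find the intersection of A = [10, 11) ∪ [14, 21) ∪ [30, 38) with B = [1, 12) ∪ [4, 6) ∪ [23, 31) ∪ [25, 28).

Merge the second list: [1, 12), [23, 31).
[10, 11) ∩ B → [10, 11).
[14, 21) meets no B interval.
[30, 38) ∩ B → [30, 31).

[10, 11) ∪ [30, 31)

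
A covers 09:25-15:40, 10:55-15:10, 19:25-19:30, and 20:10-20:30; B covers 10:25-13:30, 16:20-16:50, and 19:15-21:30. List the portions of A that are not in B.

09:25–10:25, 13:30–15:40

First set merges to 09:25–15:40, 19:25–19:30, 20:10–20:30.
09:25–15:40 minus B → 09:25–10:25, 13:30–15:40.
19:25–19:30: fully covered by B → removed.
20:10–20:30: fully covered by B → removed.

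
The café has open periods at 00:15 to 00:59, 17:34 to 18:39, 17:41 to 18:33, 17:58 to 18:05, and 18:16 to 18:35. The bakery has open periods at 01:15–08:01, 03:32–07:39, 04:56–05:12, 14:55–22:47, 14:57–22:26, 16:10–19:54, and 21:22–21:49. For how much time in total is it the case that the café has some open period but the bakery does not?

Merge the first list: 00:15–00:59, 17:34–18:39.
Merge the second list: 01:15–08:01, 14:55–22:47.
A \ B = 00:15–00:59.
Total: 44 min.

44 min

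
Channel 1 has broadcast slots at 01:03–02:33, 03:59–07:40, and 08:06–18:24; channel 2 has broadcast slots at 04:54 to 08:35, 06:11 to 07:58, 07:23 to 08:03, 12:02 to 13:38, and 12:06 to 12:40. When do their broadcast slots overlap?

Merge the second list: 04:54–08:35, 12:02–13:38.
01:03–02:33 meets no B interval.
03:59–07:40 ∩ B → 04:54–07:40.
08:06–18:24 ∩ B → 08:06–08:35, 12:02–13:38.

04:54–07:40, 08:06–08:35, 12:02–13:38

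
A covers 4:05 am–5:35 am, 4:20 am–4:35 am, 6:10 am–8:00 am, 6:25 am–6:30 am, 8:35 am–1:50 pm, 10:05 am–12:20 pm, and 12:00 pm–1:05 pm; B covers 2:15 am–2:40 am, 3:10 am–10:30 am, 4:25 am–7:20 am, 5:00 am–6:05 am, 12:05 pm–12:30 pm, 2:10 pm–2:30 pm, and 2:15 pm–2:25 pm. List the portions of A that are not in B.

10:30 am–12:05 pm, 12:30 pm–1:50 pm

Merge the first list: 4:05 am–5:35 am, 6:10 am–8:00 am, 8:35 am–1:50 pm.
Merge the second list: 2:15 am–2:40 am, 3:10 am–10:30 am, 12:05 pm–12:30 pm, 2:10 pm–2:30 pm.
4:05 am–5:35 am: entirely removed.
6:10 am–8:00 am: entirely removed.
8:35 am–1:50 pm \ B = 10:30 am–12:05 pm, 12:30 pm–1:50 pm.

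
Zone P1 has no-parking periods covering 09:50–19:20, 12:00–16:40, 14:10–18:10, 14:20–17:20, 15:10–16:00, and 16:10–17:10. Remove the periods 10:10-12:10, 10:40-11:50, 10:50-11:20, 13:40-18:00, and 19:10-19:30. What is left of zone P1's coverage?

09:50–10:10, 12:10–13:40, 18:00–19:10

A, merged: 09:50–19:20.
B, merged: 10:10–12:10, 13:40–18:00, 19:10–19:30.
09:50–19:20 \ B = 09:50–10:10, 12:10–13:40, 18:00–19:10.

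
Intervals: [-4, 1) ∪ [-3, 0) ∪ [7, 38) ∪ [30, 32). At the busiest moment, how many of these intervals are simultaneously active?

Sweep endpoints in order; track running count of active intervals.
Peak of 2 reached at -3.

2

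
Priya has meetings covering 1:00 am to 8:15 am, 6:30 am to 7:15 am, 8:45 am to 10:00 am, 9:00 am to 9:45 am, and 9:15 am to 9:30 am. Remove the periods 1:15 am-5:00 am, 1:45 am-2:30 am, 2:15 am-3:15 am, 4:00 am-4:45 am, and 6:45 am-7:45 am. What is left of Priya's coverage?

A, merged: 1:00 am-8:15 am, 8:45 am-10:00 am.
B, merged: 1:15 am-5:00 am, 6:45 am-7:45 am.
1:00 am-8:15 am \ B = 1:00 am-1:15 am, 5:00 am-6:45 am, 7:45 am-8:15 am.
8:45 am-10:00 am: nothing removed.

1:00 am-1:15 am, 5:00 am-6:45 am, 7:45 am-8:15 am, 8:45 am-10:00 am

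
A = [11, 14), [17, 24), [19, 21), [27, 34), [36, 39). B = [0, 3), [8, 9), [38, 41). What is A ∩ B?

Merge the first list: [11, 14), [17, 24), [27, 34), [36, 39).
[11, 14): no overlap with the second set.
[17, 24): no overlap with the second set.
[27, 34): no overlap with the second set.
[36, 39) meets the second set on [38, 39).

[38, 39)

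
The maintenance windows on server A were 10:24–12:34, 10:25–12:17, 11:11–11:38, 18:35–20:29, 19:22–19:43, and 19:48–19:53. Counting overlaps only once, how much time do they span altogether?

Merged: 10:24–12:34, 18:35–20:29.
Lengths: 2 h 10 min + 1 h 54 min = 4 h 4 min.

4 h 4 min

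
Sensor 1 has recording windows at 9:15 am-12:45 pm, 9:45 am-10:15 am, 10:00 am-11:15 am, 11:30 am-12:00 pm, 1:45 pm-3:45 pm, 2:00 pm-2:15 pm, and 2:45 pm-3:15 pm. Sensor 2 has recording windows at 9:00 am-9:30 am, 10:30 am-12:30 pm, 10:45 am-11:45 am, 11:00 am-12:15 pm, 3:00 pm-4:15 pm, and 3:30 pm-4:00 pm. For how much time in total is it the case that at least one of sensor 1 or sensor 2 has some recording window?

First set merges to 9:15 am-12:45 pm, 1:45 pm-3:45 pm.
Second set merges to 9:00 am-9:30 am, 10:30 am-12:30 pm, 3:00 pm-4:15 pm.
A ∪ B = 9:00 am-12:45 pm, 1:45 pm-4:15 pm.
Total: 3 h 45 min + 2 h 30 min = 6 h 15 min.

6 h 15 min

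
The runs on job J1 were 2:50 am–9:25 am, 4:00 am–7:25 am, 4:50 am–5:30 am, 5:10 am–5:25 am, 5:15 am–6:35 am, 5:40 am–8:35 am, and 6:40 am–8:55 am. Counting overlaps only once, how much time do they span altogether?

Merged: 2:50 am–9:25 am.
Length: 6 h 35 min.

6 h 35 min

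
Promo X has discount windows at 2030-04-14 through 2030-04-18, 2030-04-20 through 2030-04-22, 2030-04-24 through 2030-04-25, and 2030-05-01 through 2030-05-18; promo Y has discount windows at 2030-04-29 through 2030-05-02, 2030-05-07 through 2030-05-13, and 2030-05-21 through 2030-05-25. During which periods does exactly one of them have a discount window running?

A \ B = 2030-04-14 through 2030-04-18, 2030-04-20 through 2030-04-22, 2030-04-24 through 2030-04-25, 2030-05-03 through 2030-05-06, 2030-05-14 through 2030-05-18.
B \ A = 2030-04-29 through 2030-04-30, 2030-05-21 through 2030-05-25.
Union of the two gives the symmetric difference.

2030-04-14 through 2030-04-18, 2030-04-20 through 2030-04-22, 2030-04-24 through 2030-04-25, 2030-04-29 through 2030-04-30, 2030-05-03 through 2030-05-06, 2030-05-14 through 2030-05-18, 2030-05-21 through 2030-05-25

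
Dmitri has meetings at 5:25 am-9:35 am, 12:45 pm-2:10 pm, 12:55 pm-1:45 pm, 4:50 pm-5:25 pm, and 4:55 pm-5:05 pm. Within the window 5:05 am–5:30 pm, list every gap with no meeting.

5:05 am-5:25 am, 9:35 am-12:45 pm, 2:10 pm-4:50 pm, 5:25 pm-5:30 pm

After merging, the occupied span is 5:25 am-9:35 am, 12:45 pm-2:10 pm, 4:50 pm-5:25 pm.
Uncovered inside 5:05 am-5:30 pm: 5:05 am-5:25 am, 9:35 am-12:45 pm, 2:10 pm-4:50 pm, 5:25 pm-5:30 pm.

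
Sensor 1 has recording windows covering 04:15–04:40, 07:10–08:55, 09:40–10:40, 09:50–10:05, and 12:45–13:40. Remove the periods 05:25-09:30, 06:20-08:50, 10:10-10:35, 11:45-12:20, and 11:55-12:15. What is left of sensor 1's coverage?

Merge the first list: 04:15–04:40, 07:10–08:55, 09:40–10:40, 12:45–13:40.
Merge the second list: 05:25–09:30, 10:10–10:35, 11:45–12:20.
04:15–04:40 is untouched.
07:10–08:55 lies entirely inside B → drops out.
09:40–10:40 with B removed leaves 09:40–10:10, 10:35–10:40.
12:45–13:40 is untouched.

04:15–04:40, 09:40–10:10, 10:35–10:40, 12:45–13:40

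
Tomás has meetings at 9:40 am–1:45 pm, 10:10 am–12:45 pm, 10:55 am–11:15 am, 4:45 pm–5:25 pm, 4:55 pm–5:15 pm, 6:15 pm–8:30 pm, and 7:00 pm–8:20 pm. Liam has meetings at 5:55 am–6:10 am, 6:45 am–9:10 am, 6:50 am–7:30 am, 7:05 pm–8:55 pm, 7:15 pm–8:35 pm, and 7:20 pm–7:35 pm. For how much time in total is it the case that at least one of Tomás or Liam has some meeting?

10 h 5 min

Merge the first list: 9:40 am–1:45 pm, 4:45 pm–5:25 pm, 6:15 pm–8:30 pm.
Merge the second list: 5:55 am–6:10 am, 6:45 am–9:10 am, 7:05 pm–8:55 pm.
A ∪ B = 5:55 am–6:10 am, 6:45 am–9:10 am, 9:40 am–1:45 pm, 4:45 pm–5:25 pm, 6:15 pm–8:55 pm.
Total: 15 min + 2 h 25 min + 4 h 5 min + 40 min + 2 h 40 min = 10 h 5 min.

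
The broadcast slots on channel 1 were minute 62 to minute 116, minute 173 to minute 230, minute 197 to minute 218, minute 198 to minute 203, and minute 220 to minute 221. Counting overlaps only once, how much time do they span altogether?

111 minutes

Merged: minute 62 to minute 116, minute 173 to minute 230.
Lengths: 54 minutes + 57 minutes = 111 minutes.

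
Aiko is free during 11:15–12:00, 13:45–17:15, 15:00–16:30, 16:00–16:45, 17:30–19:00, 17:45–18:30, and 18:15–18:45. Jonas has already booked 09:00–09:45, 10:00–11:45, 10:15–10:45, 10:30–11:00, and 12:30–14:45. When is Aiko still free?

A, merged: 11:15–12:00, 13:45–17:15, 17:30–19:00.
B, merged: 09:00–09:45, 10:00–11:45, 12:30–14:45.
11:15–12:00 minus B → 11:45–12:00.
13:45–17:15 minus B → 14:45–17:15.
17:30–19:00: no B overlap → unchanged.

11:45–12:00, 14:45–17:15, 17:30–19:00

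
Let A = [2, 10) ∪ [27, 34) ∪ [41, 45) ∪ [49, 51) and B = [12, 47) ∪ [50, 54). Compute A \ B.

[2, 10) ∪ [49, 50)

[2, 10): no B overlap → unchanged.
[27, 34): fully covered by B → removed.
[41, 45): fully covered by B → removed.
[49, 51) minus B → [49, 50).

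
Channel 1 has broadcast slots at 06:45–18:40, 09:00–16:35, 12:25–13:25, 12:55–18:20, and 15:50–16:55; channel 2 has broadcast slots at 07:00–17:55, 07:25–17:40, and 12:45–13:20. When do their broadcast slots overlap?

07:00–17:55

Merge the first list: 06:45–18:40.
Merge the second list: 07:00–17:55.
06:45–18:40 overlaps B on 07:00–17:55.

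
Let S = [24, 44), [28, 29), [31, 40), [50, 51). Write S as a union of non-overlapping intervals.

[28, 29) overlaps/touches [24, 44) → extend to [24, 44).
[31, 40) overlaps/touches [24, 44) → extend to [24, 44).
[50, 51) is disjoint → start new block.

[24, 44) ∪ [50, 51)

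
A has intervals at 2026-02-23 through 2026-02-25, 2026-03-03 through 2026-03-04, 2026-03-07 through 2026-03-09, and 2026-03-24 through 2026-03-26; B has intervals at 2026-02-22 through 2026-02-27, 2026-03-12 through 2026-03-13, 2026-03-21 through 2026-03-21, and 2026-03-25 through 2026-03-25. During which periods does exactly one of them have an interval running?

A \ B = 2026-03-03 through 2026-03-04, 2026-03-07 through 2026-03-09, 2026-03-24 through 2026-03-24, 2026-03-26 through 2026-03-26.
B \ A = 2026-02-22 through 2026-02-22, 2026-02-26 through 2026-02-27, 2026-03-12 through 2026-03-13, 2026-03-21 through 2026-03-21.
Union of the two gives the symmetric difference.

2026-02-22 through 2026-02-22, 2026-02-26 through 2026-02-27, 2026-03-03 through 2026-03-04, 2026-03-07 through 2026-03-09, 2026-03-12 through 2026-03-13, 2026-03-21 through 2026-03-21, 2026-03-24 through 2026-03-24, 2026-03-26 through 2026-03-26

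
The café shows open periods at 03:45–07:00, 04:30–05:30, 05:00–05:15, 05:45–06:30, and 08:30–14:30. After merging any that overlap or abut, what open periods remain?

04:30–05:30 overlaps/touches 03:45–07:00 → extend to 03:45–07:00.
05:00–05:15 overlaps/touches 03:45–07:00 → extend to 03:45–07:00.
05:45–06:30 overlaps/touches 03:45–07:00 → extend to 03:45–07:00.
08:30–14:30 is disjoint → start new block.

03:45–07:00, 08:30–14:30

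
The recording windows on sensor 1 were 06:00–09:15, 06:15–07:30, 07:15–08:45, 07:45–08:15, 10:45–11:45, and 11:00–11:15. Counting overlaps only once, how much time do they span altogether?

Merged: 06:00–09:15, 10:45–11:45.
Lengths: 3 h 15 min + 1 h = 4 h 15 min.

4 h 15 min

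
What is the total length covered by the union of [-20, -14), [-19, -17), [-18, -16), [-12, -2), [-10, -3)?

16

Merged: [-20, -14), [-12, -2).
Lengths: 6 + 10 = 16.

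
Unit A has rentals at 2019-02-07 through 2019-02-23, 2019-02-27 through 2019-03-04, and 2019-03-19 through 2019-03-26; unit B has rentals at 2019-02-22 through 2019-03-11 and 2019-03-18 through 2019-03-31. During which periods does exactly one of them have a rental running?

2019-02-07 through 2019-02-21, 2019-02-24 through 2019-02-26, 2019-03-05 through 2019-03-11, 2019-03-18 through 2019-03-18, 2019-03-27 through 2019-03-31

A \ B = 2019-02-07 through 2019-02-21.
B \ A = 2019-02-24 through 2019-02-26, 2019-03-05 through 2019-03-11, 2019-03-18 through 2019-03-18, 2019-03-27 through 2019-03-31.
Union of the two gives the symmetric difference.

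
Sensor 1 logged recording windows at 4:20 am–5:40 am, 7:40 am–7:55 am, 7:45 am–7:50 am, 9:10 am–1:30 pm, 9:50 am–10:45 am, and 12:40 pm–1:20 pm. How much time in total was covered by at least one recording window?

Merged: 4:20 am–5:40 am, 7:40 am–7:55 am, 9:10 am–1:30 pm.
Lengths: 1 h 20 min + 15 min + 4 h 20 min = 5 h 55 min.

5 h 55 min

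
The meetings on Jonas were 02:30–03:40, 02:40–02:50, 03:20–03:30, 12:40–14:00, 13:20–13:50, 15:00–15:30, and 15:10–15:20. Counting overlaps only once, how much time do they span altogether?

Merged: 02:30–03:40, 12:40–14:00, 15:00–15:30.
Lengths: 1 h 10 min + 1 h 20 min + 30 min = 3 h.

3 h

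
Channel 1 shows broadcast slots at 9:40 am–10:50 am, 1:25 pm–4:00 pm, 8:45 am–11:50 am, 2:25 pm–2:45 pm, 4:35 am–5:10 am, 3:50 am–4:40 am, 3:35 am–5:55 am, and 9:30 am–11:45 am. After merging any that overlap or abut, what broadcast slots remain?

3:35 am-5:55 am, 8:45 am-11:50 am, 1:25 pm-4:00 pm

Sort by start: 3:35 am-5:55 am, 3:50 am-4:40 am, 4:35 am-5:10 am, 8:45 am-11:50 am, 9:30 am-11:45 am, 9:40 am-10:50 am, 1:25 pm-4:00 pm, 2:25 pm-2:45 pm.
3:50 am-4:40 am overlaps/touches 3:35 am-5:55 am → extend to 3:35 am-5:55 am.
4:35 am-5:10 am overlaps/touches 3:35 am-5:55 am → extend to 3:35 am-5:55 am.
8:45 am-11:50 am is disjoint → start new block.
9:30 am-11:45 am overlaps/touches 8:45 am-11:50 am → extend to 8:45 am-11:50 am.
9:40 am-10:50 am overlaps/touches 8:45 am-11:50 am → extend to 8:45 am-11:50 am.
1:25 pm-4:00 pm is disjoint → start new block.
2:25 pm-2:45 pm overlaps/touches 1:25 pm-4:00 pm → extend to 1:25 pm-4:00 pm.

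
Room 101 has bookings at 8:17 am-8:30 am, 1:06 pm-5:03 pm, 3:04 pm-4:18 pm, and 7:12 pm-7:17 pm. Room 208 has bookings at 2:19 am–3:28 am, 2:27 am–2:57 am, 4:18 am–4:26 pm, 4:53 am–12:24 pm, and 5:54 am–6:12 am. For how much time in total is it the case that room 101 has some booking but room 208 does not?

42 min

First set merges to 8:17 am–8:30 am, 1:06 pm–5:03 pm, 7:12 pm–7:17 pm.
Second set merges to 2:19 am–3:28 am, 4:18 am–4:26 pm.
A \ B = 4:26 pm–5:03 pm, 7:12 pm–7:17 pm.
Total: 37 min + 5 min = 42 min.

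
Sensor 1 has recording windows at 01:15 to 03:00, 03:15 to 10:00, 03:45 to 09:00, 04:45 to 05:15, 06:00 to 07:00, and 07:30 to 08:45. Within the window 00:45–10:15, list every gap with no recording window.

00:45–01:15, 03:00–03:15, 10:00–10:15

The merged coverage is 01:15–03:00, 03:15–10:00.
Gaps within 00:45–10:15: 00:45–01:15, 03:00–03:15, 10:00–10:15.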